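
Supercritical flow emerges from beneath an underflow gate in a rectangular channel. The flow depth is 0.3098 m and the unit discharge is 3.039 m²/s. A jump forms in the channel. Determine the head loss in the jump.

ΔE = 2.811 m

V₁ = q/y₁ = 3.039/0.3098 = 9.810 m/s. Fr₁ = V₁/√(g·y₁) = 9.810/√(9.81×0.3098) = 5.627.
Bélanger equation: y₂/y₁ = ½[√(1 + 8Fr₁²) − 1] = ½[√254.30 − 1] = 7.473.
y₂ = 7.473 × 0.3098 = 2.315 m.
Head loss: ΔE = (y₂ − y₁)³/(4y₁y₂) = (2.315 − 0.3098)³/(4×0.3098×2.315) = 8.066/2.869 = 2.811 m.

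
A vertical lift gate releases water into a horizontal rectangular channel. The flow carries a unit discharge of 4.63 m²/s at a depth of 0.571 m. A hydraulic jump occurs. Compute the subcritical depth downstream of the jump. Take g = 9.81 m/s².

y₂ = 2.50 m

V₁ = q/y₁ = 4.63/0.571 = 8.11 m/s. Fr₁ = V₁/√(g·y₁) = 8.11/√(9.81×0.571) = 3.43.
From the momentum equation for a rectangular channel, y₂/y₁ = ½[√(1 + 8Fr₁²) − 1] = ½[√94.90 − 1] = 4.37.
y₂ = 4.37 × 0.571 = 2.50 m.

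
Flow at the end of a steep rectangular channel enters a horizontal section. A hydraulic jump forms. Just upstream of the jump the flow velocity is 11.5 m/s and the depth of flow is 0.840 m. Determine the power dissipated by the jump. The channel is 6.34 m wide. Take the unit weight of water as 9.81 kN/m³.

Fr₁ = V₁/√(g·y₁) = 11.5/√(9.81×0.840) = 4.01.
Conjugate-depth relation: y₂/y₁ = ½[√(1 + 8Fr₁²) − 1] = ½[√129.4 − 1] = 5.19.
y₂ = 5.19 × 0.840 = 4.36 m.
q = V₁·y₁ = 11.5 × 0.840 = 9.66 m²/s. V₂ = q/y₂ = 9.66/4.36 = 2.22 m/s. E₁ = y₁ + V₁²/2g = 7.58 m; E₂ = y₂ + V₂²/2g = 4.61 m. ΔE = E₁ − E₂ = 2.97 m.
Q = q·b = 9.66 × 6.34 = 61.2 m³/s. P = γ·Q·ΔE = 9.81 × 61.2 × 2.97 = 1786 kW.

P = 1786 kW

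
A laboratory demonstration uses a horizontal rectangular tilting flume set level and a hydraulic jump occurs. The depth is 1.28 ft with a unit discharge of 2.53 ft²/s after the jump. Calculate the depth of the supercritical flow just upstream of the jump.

y₁ = 0.209 ft

V₂ = q/y₂ = 2.53/1.28 = 1.98 ft/s; Fr₂ = V₂/√(g·y₂) = 0.308.
Applying the sequent-depth relation in reverse, y₁/y₂ = ½[√(1 + 8Fr₂²) − 1] = ½[√1.758 − 1] = 0.163.
y₁ = 0.163 × 1.28 = 0.209 ft.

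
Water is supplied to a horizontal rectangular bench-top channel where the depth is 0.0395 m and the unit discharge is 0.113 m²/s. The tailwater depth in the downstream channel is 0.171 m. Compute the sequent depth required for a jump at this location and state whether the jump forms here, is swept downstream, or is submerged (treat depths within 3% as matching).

y₂ = 0.238 m; the jump is swept downstream

V₁ = q/y₁ = 0.113/0.0395 = 2.86 m/s. Fr₁ = V₁/√(g·y₁) = 2.86/√(9.81×0.0395) = 4.60.
From the momentum equation for a rectangular channel, y₂/y₁ = ½[√(1 + 8Fr₁²) − 1] = ½[√170.0 − 1] = 6.02.
y₂ = 6.02 × 0.0395 = 0.238 m.
Tailwater y_tw = 0.171 m: y_tw < y₂, so the jump is swept downstream.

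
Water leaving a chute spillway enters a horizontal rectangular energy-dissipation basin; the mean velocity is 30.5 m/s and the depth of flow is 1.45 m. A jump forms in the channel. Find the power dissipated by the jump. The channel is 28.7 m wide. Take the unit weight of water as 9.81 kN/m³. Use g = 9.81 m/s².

P = 405840 kW

Fr₁ = V₁/√(g·y₁) = 30.5/√(9.81×1.45) = 8.09.
Conjugate-depth relation: y₂/y₁ = ½[√(1 + 8Fr₁²) − 1] = ½[√524.2 − 1] = 10.9.
y₂ = 10.9 × 1.45 = 15.9 m.
q = V₁·y₁ = 30.5 × 1.45 = 44.2 m²/s. V₂ = q/y₂ = 44.2/15.9 = 2.79 m/s. E₁ = y₁ + V₁²/2g = 48.9 m; E₂ = y₂ + V₂²/2g = 16.3 m. ΔE = E₁ − E₂ = 32.6 m.
Q = q·b = 44.2 × 28.7 = 1269 m³/s. P = γ·Q·ΔE = 9.81 × 1269 × 32.6 = 405840 kW.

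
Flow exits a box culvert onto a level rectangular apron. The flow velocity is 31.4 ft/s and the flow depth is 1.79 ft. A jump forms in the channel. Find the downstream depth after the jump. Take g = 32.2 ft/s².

Fr₁ = V₁/√(g·y₁) = 31.4/√(32.2×1.79) = 4.14.
By Bélanger, y₂/y₁ = ½[√(1 + 8Fr₁²) − 1] = ½[√137.8 − 1] = 5.37.
y₂ = 5.37 × 1.79 = 9.61 ft.

y₂ = 9.61 ft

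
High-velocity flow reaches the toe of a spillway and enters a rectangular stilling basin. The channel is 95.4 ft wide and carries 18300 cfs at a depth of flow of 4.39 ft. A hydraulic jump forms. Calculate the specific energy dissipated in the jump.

ΔE = 12.0 ft

q = Q/b = 18300/95.4 = 192 ft²/s; V₁ = q/y₁ = 43.7 ft/s. Fr₁ = V₁/√(g·y₁) = 3.68.
Conjugate-depth relation: y₂/y₁ = ½[√(1 + 8Fr₁²) − 1] = ½[√109.1 − 1] = 4.72.
y₂ = 4.72 × 4.39 = 20.7 ft.
V₂ = q/y₂ = 192/20.7 = 9.25 ft/s. E₁ = y₁ + V₁²/2g = 34.0 ft; E₂ = y₂ + V₂²/2g = 22.1 ft. ΔE = E₁ − E₂ = 12.0 ft.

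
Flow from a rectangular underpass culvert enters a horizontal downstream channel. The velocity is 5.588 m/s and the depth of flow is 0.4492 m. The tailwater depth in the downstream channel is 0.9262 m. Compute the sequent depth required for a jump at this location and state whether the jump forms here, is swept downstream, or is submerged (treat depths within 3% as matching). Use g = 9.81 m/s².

Fr₁ = V₁/√(g·y₁) = 5.588/√(9.81×0.4492) = 2.662.
Bélanger equation: y₂/y₁ = ½[√(1 + 8Fr₁²) − 1] = ½[√57.688 − 1] = 3.298.
y₂ = 3.298 × 0.4492 = 1.481 m.
Tailwater y_tw = 0.9262 m: y_tw < y₂, so the jump is swept downstream.

y₂ = 1.481 m; the jump is swept downstream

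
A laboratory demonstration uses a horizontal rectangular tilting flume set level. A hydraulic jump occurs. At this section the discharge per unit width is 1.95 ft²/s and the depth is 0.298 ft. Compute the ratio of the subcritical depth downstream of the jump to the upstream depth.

V₁ = q/y₁ = 1.95/0.298 = 6.54 ft/s. Fr₁ = V₁/√(g·y₁) = 6.54/√(32.2×0.298) = 2.11.
By Bélanger, y₂/y₁ = ½[√(1 + 8Fr₁²) − 1] = ½[√36.70 − 1] = 2.53.

y₂/y₁ = 2.53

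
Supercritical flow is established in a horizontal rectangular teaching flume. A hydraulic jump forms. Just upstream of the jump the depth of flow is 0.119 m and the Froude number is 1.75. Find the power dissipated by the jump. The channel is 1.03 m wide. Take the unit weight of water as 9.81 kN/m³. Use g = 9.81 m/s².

P = 0.0360 kW

Fr₁ = 1.75 (given).
Sequent-depth ratio: y₂/y₁ = ½[√(1 + 8Fr₁²) − 1] = ½[√25.50 − 1] = 2.02.
y₂ = 2.02 × 0.119 = 0.241 m.
V₁ = Fr₁·√(g·y₁) = 1.75×√(9.81×0.119) = 1.89 m/s; q = V₁·y₁ = 0.225 m²/s. V₂ = q/y₂ = 0.225/0.241 = 0.934 m/s. E₁ = y₁ + V₁²/2g = 0.301 m; E₂ = y₂ + V₂²/2g = 0.285 m. ΔE = E₁ − E₂ = 0.0158 m.
Q = q·b = 0.225 × 1.03 = 0.232 m³/s. P = γ·Q·ΔE = 9.81 × 0.232 × 0.0158 = 0.0360 kW.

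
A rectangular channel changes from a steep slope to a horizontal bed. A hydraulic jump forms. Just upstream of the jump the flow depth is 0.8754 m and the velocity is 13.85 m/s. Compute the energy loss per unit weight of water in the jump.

Fr₁ = V₁/√(g·y₁) = 13.85/√(9.81×0.8754) = 4.726.
From the momentum equation for a rectangular channel, y₂/y₁ = ½[√(1 + 8Fr₁²) − 1] = ½[√179.70 − 1] = 6.203.
y₂ = 6.203 × 0.8754 = 5.430 m.
q = V₁·y₁ = 13.85 × 0.8754 = 12.12 m²/s. V₂ = q/y₂ = 12.12/5.430 = 2.233 m/s. E₁ = y₁ + V₁²/2g = 10.65 m; E₂ = y₂ + V₂²/2g = 5.684 m. ΔE = E₁ − E₂ = 4.968 m.

ΔE = 4.968 m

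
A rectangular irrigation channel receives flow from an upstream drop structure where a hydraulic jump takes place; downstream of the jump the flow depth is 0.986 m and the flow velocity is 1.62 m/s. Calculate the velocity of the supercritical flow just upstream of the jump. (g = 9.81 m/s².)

V₁ = 4.15 m/s

Fr₂ = V₂/√(g·y₂) = 1.62/√(9.81×0.986) = 0.521.
Since the conjugate-depth ratio holds either way, y₁/y₂ = ½[√(1 + 8Fr₂²) − 1] = ½[√3.171 − 1] = 0.390.
y₁ = 0.390 × 0.986 = 0.385 m.
V₁ = q/y₁ = 1.60/0.385 = 4.15 m/s.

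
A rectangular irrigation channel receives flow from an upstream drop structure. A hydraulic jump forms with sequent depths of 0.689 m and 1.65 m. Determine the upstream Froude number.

For a rectangular channel the momentum equation gives q² = ½·g·y₁·y₂·(y₁ + y₂) = ½×9.81×0.689×1.65×2.34 = 13.0.
q = √13.0 = 3.61 m²/s.
V₁ = q/y₁ = 5.24 m/s; Fr₁ = V₁/√(g·y₁) = 2.02.

Fr₁ = 2.02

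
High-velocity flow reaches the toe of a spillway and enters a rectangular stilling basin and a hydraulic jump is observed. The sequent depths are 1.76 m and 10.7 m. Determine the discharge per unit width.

q = 33.9 m²/s

For a rectangular channel the momentum equation gives q² = ½·g·y₁·y₂·(y₁ + y₂) = ½×9.81×1.76×10.7×12.5 = 1151.
q = √1151 = 33.9 m²/s.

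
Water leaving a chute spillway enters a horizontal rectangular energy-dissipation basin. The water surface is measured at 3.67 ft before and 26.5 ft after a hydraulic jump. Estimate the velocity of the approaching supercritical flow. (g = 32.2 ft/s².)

V₁ = 59.2 ft/s

For a rectangular channel the momentum equation gives q² = ½·g·y₁·y₂·(y₁ + y₂) = ½×32.2×3.67×26.5×30.2 = 47240.
q = √47240 = 217 ft²/s.
V₁ = q/y₁ = 217/3.67 = 59.2 ft/s.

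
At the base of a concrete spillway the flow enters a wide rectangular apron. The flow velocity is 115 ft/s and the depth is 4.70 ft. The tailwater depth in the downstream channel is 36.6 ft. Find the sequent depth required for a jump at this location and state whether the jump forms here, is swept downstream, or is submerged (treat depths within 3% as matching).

y₂ = 59.8 ft; the jump is swept downstream

Fr₁ = V₁/√(g·y₁) = 115/√(32.2×4.70) = 9.35.
Sequent-depth ratio: y₂/y₁ = ½[√(1 + 8Fr₁²) − 1] = ½[√700.1 − 1] = 12.7.
y₂ = 12.7 × 4.70 = 59.8 ft.
Tailwater y_tw = 36.6 ft: y_tw < y₂, so the jump is swept downstream.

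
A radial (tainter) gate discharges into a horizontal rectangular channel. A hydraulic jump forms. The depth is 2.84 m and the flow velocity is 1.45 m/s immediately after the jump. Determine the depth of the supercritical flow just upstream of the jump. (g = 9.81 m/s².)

y₁ = 0.378 m

Fr₂ = V₂/√(g·y₂) = 1.45/√(9.81×2.84) = 0.275.
Applying the sequent-depth relation in reverse, y₁/y₂ = ½[√(1 + 8Fr₂²) − 1] = ½[√1.604 − 1] = 0.133.
y₁ = 0.133 × 2.84 = 0.378 m.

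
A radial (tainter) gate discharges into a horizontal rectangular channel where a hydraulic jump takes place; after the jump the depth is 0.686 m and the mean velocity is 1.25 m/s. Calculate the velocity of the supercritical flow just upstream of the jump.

Fr₂ = V₂/√(g·y₂) = 1.25/√(9.81×0.686) = 0.482.
Since the conjugate-depth ratio holds either way, y₁/y₂ = ½[√(1 + 8Fr₂²) − 1] = ½[√2.857 − 1] = 0.345.
y₁ = 0.345 × 0.686 = 0.237 m.
V₁ = q/y₁ = 0.858/0.237 = 3.62 m/s.

V₁ = 3.62 m/s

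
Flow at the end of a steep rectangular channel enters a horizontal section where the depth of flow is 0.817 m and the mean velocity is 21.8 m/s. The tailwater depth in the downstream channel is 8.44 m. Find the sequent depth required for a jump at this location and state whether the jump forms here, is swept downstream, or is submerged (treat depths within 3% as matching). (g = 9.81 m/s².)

Fr₁ = V₁/√(g·y₁) = 21.8/√(9.81×0.817) = 7.70.
Bélanger equation: y₂/y₁ = ½[√(1 + 8Fr₁²) − 1] = ½[√475.4 − 1] = 10.4.
y₂ = 10.4 × 0.817 = 8.50 m.
Tailwater y_tw = 8.44 m: y_tw ≈ y₂, so the jump forms here.

y₂ = 8.50 m; the jump forms here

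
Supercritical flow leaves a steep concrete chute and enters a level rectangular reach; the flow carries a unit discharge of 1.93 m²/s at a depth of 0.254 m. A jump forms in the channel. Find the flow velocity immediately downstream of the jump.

V₁ = q/y₁ = 1.93/0.254 = 7.60 m/s. Fr₁ = V₁/√(g·y₁) = 7.60/√(9.81×0.254) = 4.81.
From the momentum equation for a rectangular channel, y₂/y₁ = ½[√(1 + 8Fr₁²) − 1] = ½[√186.4 − 1] = 6.33.
y₂ = 6.33 × 0.254 = 1.61 m.
V₂ = q/y₂ = 1.93/1.61 = 1.20 m/s.

V₂ = 1.20 m/s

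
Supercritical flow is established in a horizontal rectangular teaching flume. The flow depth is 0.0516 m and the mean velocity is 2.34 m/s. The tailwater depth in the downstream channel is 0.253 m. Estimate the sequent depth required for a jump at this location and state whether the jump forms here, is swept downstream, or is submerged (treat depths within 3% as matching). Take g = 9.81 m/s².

Fr₁ = V₁/√(g·y₁) = 2.34/√(9.81×0.0516) = 3.29.
Sequent-depth ratio: y₂/y₁ = ½[√(1 + 8Fr₁²) − 1] = ½[√87.54 − 1] = 4.18.
y₂ = 4.18 × 0.0516 = 0.216 m.
Tailwater y_tw = 0.253 m: y_tw > y₂, so the jump is submerged.

y₂ = 0.216 m; the jump is submerged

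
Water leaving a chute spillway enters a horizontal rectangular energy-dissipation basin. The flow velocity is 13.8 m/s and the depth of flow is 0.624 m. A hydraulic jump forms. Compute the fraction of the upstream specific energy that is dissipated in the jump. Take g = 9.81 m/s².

Fr₁ = V₁/√(g·y₁) = 13.8/√(9.81×0.624) = 5.58.
Bélanger equation: y₂/y₁ = ½[√(1 + 8Fr₁²) − 1] = ½[√249.9 − 1] = 7.40.
y₂ = 7.40 × 0.624 = 4.62 m.
E₁ = y₁ + V₁²/2g = 10.3 m. ΔE = (y₂ − y₁)³/(4y₁y₂) = 5.53 m. ΔE/E₁ = 5.53/10.3 = 0.536.

ΔE/E₁ = 0.536 (53.6%)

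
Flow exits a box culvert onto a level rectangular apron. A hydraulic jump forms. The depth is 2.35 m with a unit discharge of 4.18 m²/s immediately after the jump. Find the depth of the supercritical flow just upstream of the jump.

V₂ = q/y₂ = 4.18/2.35 = 1.78 m/s; Fr₂ = V₂/√(g·y₂) = 0.370.
From the momentum equation (using Fr₂), y₁/y₂ = ½[√(1 + 8Fr₂²) − 1] = ½[√2.098 − 1] = 0.224.
y₁ = 0.224 × 2.35 = 0.527 m.

y₁ = 0.527 m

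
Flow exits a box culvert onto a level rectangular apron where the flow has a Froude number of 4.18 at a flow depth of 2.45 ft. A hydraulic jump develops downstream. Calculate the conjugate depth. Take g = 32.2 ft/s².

y₂ = 13.3 ft

Fr₁ = 4.18 (given).
Conjugate-depth relation: y₂/y₁ = ½[√(1 + 8Fr₁²) − 1] = ½[√140.8 − 1] = 5.43.
y₂ = 5.43 × 2.45 = 13.3 ft.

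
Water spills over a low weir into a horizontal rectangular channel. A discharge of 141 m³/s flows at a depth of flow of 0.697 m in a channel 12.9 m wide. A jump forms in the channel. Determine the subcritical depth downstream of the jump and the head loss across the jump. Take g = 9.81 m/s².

y₂ = 5.57 m; ΔE = 7.46 m

q = Q/b = 141/12.9 = 10.9 m²/s; V₁ = q/y₁ = 15.7 m/s. Fr₁ = V₁/√(g·y₁) = 6.00.
Bélanger equation: y₂/y₁ = ½[√(1 + 8Fr₁²) − 1] = ½[√288.7 − 1] = 8.00.
y₂ = 8.00 × 0.697 = 5.57 m.
Head loss: ΔE = (y₂ − y₁)³/(4y₁y₂) = (5.57 − 0.697)³/(4×0.697×5.57) = 116/15.5 = 7.46 m.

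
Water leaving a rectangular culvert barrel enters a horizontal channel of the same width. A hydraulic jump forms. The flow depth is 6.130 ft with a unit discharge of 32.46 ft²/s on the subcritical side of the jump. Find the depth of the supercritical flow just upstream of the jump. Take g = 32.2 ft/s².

y₁ = 1.415 ft

V₂ = q/y₂ = 32.46/6.130 = 5.295 ft/s; Fr₂ = V₂/√(g·y₂) = 0.3769.
The Bélanger relation is symmetric: y₁/y₂ = ½[√(1 + 8Fr₂²) − 1] = ½[√2.1364 − 1] = 0.2308.
y₁ = 0.2308 × 6.130 = 1.415 ft.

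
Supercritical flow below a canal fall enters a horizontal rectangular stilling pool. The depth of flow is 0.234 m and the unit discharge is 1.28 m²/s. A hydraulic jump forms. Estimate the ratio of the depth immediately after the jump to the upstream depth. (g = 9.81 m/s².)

V₁ = q/y₁ = 1.28/0.234 = 5.47 m/s. Fr₁ = V₁/√(g·y₁) = 5.47/√(9.81×0.234) = 3.61.
By Bélanger, y₂/y₁ = ½[√(1 + 8Fr₁²) − 1] = ½[√105.3 − 1] = 4.63.

y₂/y₁ = 4.63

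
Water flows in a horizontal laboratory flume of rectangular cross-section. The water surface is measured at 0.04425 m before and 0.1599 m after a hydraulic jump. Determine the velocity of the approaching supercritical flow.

For a rectangular channel the momentum equation gives q² = ½·g·y₁·y₂·(y₁ + y₂) = ½×9.81×0.04425×0.1599×0.2041 = 0.007085.
q = √0.007085 = 0.08417 m²/s.
V₁ = q/y₁ = 0.08417/0.04425 = 1.902 m/s.

V₁ = 1.902 m/s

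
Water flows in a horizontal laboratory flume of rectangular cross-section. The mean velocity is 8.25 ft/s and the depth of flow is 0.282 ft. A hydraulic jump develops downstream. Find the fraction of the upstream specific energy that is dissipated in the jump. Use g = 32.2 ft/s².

ΔE/E₁ = 0.215 (21.5%)

Fr₁ = V₁/√(g·y₁) = 8.25/√(32.2×0.282) = 2.74.
Bélanger equation: y₂/y₁ = ½[√(1 + 8Fr₁²) − 1] = ½[√60.96 − 1] = 3.40.
y₂ = 3.40 × 0.282 = 0.960 ft.
E₁ = y₁ + V₁²/2g = 1.34 ft. ΔE = (y₂ − y₁)³/(4y₁y₂) = 0.288 ft. ΔE/E₁ = 0.288/1.34 = 0.215.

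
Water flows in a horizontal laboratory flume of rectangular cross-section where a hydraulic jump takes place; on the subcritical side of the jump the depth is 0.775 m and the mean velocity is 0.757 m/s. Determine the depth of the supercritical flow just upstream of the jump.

y₁ = 0.103 m

Fr₂ = V₂/√(g·y₂) = 0.757/√(9.81×0.775) = 0.275.
From the momentum equation (using Fr₂), y₁/y₂ = ½[√(1 + 8Fr₂²) − 1] = ½[√1.603 − 1] = 0.133.
y₁ = 0.133 × 0.775 = 0.103 m.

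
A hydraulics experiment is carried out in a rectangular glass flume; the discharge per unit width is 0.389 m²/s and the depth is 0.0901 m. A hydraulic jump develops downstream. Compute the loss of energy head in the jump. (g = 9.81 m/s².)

ΔE = 0.472 m

V₁ = q/y₁ = 0.389/0.0901 = 4.32 m/s. Fr₁ = V₁/√(g·y₁) = 4.32/√(9.81×0.0901) = 4.59.
Conjugate-depth relation: y₂/y₁ = ½[√(1 + 8Fr₁²) − 1] = ½[√169.7 − 1] = 6.01.
y₂ = 6.01 × 0.0901 = 0.542 m.
V₂ = q/y₂ = 0.389/0.542 = 0.718 m/s. E₁ = y₁ + V₁²/2g = 1.04 m; E₂ = y₂ + V₂²/2g = 0.568 m. ΔE = E₁ − E₂ = 0.472 m.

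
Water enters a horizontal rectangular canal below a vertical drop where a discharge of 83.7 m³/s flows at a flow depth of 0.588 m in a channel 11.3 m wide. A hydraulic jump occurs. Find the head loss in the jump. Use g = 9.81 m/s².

q = Q/b = 83.7/11.3 = 7.41 m²/s; V₁ = q/y₁ = 12.6 m/s. Fr₁ = V₁/√(g·y₁) = 5.25.
Conjugate-depth relation: y₂/y₁ = ½[√(1 + 8Fr₁²) − 1] = ½[√221.1 − 1] = 6.93.
y₂ = 6.93 × 0.588 = 4.08 m.
Head loss: ΔE = (y₂ − y₁)³/(4y₁y₂) = (4.08 − 0.588)³/(4×0.588×4.08) = 42.5/9.59 = 4.43 m.

ΔE = 4.43 m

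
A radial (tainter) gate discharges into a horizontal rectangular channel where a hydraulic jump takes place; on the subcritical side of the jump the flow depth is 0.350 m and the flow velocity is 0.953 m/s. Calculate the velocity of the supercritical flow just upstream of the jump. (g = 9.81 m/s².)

Fr₂ = V₂/√(g·y₂) = 0.953/√(9.81×0.350) = 0.514.
Since the conjugate-depth ratio holds either way, y₁/y₂ = ½[√(1 + 8Fr₂²) − 1] = ½[√3.116 − 1] = 0.383.
y₁ = 0.383 × 0.350 = 0.134 m.
V₁ = q/y₁ = 0.334/0.134 = 2.49 m/s.

V₁ = 2.49 m/s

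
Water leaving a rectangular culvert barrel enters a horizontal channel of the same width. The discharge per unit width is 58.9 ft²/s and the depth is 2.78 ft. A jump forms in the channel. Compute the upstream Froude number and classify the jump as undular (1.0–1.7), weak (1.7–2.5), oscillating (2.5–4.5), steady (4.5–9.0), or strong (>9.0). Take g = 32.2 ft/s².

V₁ = q/y₁ = 58.9/2.78 = 21.2 ft/s. Fr₁ = V₁/√(g·y₁) = 21.2/√(32.2×2.78) = 2.24.
Fr₁ = 2.24 lies in the weak range.

Fr₁ = 2.24; weak jump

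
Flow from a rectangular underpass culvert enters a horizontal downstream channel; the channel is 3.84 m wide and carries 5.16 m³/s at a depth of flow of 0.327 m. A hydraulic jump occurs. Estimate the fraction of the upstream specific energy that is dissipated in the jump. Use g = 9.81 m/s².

q = Q/b = 5.16/3.84 = 1.34 m²/s; V₁ = q/y₁ = 4.11 m/s. Fr₁ = V₁/√(g·y₁) = 2.29.
Bélanger equation: y₂/y₁ = ½[√(1 + 8Fr₁²) − 1] = ½[√43.11 − 1] = 2.78.
y₂ = 2.78 × 0.327 = 0.910 m.
E₁ = y₁ + V₁²/2g = 1.19 m. ΔE = (y₂ − y₁)³/(4y₁y₂) = 0.167 m. ΔE/E₁ = 0.167/1.19 = 0.140.

ΔE/E₁ = 0.140 (14.0%)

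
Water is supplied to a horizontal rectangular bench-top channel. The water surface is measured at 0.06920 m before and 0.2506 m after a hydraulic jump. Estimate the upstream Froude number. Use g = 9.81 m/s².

Fr₁ = 2.893

For a rectangular channel the momentum equation gives q² = ½·g·y₁·y₂·(y₁ + y₂) = ½×9.81×0.06920×0.2506×0.3198 = 0.02720.
q = √0.02720 = 0.1649 m²/s.
V₁ = q/y₁ = 2.383 m/s; Fr₁ = V₁/√(g·y₁) = 2.893.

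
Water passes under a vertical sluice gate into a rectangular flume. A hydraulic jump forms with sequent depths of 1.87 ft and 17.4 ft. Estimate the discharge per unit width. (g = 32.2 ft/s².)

q = 100 ft²/s

For a rectangular channel the momentum equation gives q² = ½·g·y₁·y₂·(y₁ + y₂) = ½×32.2×1.87×17.4×19.3 = 10095.
q = √10095 = 100 ft²/s.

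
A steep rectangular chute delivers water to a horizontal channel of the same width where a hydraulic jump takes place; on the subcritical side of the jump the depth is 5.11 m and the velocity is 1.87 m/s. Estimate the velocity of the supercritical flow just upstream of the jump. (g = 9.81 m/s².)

V₁ = 15.1 m/s

Fr₂ = V₂/√(g·y₂) = 1.87/√(9.81×5.11) = 0.264.
Applying the sequent-depth relation in reverse, y₁/y₂ = ½[√(1 + 8Fr₂²) − 1] = ½[√1.558 − 1] = 0.124.
y₁ = 0.124 × 5.11 = 0.634 m.
V₁ = q/y₁ = 9.56/0.634 = 15.1 m/s.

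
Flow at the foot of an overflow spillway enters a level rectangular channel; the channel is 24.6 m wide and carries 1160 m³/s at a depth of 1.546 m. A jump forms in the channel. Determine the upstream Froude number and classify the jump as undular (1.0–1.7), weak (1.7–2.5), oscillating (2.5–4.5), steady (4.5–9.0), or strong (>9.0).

q = Q/b = 1160/24.6 = 47.15 m²/s; V₁ = q/y₁ = 30.50 m/s. Fr₁ = V₁/√(g·y₁) = 7.832.
Fr₁ = 7.832 lies in the steady range.

Fr₁ = 7.832; steady jump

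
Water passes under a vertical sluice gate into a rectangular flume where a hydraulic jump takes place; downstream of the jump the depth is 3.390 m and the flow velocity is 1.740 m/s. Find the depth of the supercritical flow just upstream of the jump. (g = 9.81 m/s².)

y₁ = 0.5333 m

Fr₂ = V₂/√(g·y₂) = 1.740/√(9.81×3.390) = 0.3017.
Since the conjugate-depth ratio holds either way, y₁/y₂ = ½[√(1 + 8Fr₂²) − 1] = ½[√1.7283 − 1] = 0.1573.
y₁ = 0.1573 × 3.390 = 0.5333 m.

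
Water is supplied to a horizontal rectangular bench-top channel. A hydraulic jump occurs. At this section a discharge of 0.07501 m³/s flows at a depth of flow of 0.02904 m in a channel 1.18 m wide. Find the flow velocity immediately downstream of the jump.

V₂ = 0.4113 m/s

q = Q/b = 0.07501/1.18 = 0.06357 m²/s; V₁ = q/y₁ = 2.189 m/s. Fr₁ = V₁/√(g·y₁) = 4.101.
By Bélanger, y₂/y₁ = ½[√(1 + 8Fr₁²) − 1] = ½[√135.56 − 1] = 5.321.
y₂ = 5.321 × 0.02904 = 0.1545 m.
V₂ = q/y₂ = 0.06357/0.1545 = 0.4113 m/s.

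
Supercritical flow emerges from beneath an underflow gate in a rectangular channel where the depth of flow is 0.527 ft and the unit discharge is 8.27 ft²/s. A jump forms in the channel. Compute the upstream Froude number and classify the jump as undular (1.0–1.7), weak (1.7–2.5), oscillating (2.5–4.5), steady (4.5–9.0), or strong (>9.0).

Fr₁ = 3.81; oscillating jump

V₁ = q/y₁ = 8.27/0.527 = 15.7 ft/s. Fr₁ = V₁/√(g·y₁) = 15.7/√(32.2×0.527) = 3.81.
Fr₁ = 3.81 lies in the oscillating range.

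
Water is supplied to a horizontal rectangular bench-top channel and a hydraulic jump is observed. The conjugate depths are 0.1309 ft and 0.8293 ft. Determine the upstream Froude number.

For a rectangular channel the momentum equation gives q² = ½·g·y₁·y₂·(y₁ + y₂) = ½×32.2×0.1309×0.8293×0.9602 = 1.678.
q = √1.678 = 1.295 ft²/s.
V₁ = q/y₁ = 9.896 ft/s; Fr₁ = V₁/√(g·y₁) = 4.820.

Fr₁ = 4.820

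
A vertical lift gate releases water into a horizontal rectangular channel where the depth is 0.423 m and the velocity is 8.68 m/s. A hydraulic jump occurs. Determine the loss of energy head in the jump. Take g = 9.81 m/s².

ΔE = 1.79 m

Fr₁ = V₁/√(g·y₁) = 8.68/√(9.81×0.423) = 4.26.
By Bélanger, y₂/y₁ = ½[√(1 + 8Fr₁²) − 1] = ½[√146.3 − 1] = 5.55.
y₂ = 5.55 × 0.423 = 2.35 m.
q = V₁·y₁ = 8.68 × 0.423 = 3.67 m²/s. V₂ = q/y₂ = 3.67/2.35 = 1.56 m/s. E₁ = y₁ + V₁²/2g = 4.26 m; E₂ = y₂ + V₂²/2g = 2.47 m. ΔE = E₁ − E₂ = 1.79 m.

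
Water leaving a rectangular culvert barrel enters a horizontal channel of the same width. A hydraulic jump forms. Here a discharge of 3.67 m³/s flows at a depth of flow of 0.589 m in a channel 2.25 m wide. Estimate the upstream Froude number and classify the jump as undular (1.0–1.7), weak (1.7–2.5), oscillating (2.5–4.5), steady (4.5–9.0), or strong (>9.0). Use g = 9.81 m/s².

q = Q/b = 3.67/2.25 = 1.63 m²/s; V₁ = q/y₁ = 2.77 m/s. Fr₁ = V₁/√(g·y₁) = 1.15.
Fr₁ = 1.15 lies in the undular range.

Fr₁ = 1.15; undular jump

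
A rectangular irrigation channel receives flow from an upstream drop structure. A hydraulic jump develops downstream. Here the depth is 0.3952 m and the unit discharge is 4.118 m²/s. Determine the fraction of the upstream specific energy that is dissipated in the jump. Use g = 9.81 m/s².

ΔE/E₁ = 0.514 (51.4%)

V₁ = q/y₁ = 4.118/0.3952 = 10.42 m/s. Fr₁ = V₁/√(g·y₁) = 10.42/√(9.81×0.3952) = 5.292.
Bélanger equation: y₂/y₁ = ½[√(1 + 8Fr₁²) − 1] = ½[√225.05 − 1] = 7.001.
y₂ = 7.001 × 0.3952 = 2.767 m.
E₁ = y₁ + V₁²/2g = 5.929 m. ΔE = (y₂ − y₁)³/(4y₁y₂) = 3.050 m. ΔE/E₁ = 3.050/5.929 = 0.514.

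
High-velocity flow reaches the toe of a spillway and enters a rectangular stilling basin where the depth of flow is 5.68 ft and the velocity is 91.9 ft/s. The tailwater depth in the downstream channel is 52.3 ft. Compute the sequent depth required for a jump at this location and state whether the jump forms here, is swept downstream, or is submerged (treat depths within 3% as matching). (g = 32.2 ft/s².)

y₂ = 51.8 ft; the jump forms here

Fr₁ = V₁/√(g·y₁) = 91.9/√(32.2×5.68) = 6.80.
By Bélanger, y₂/y₁ = ½[√(1 + 8Fr₁²) − 1] = ½[√370.4 − 1] = 9.12.
y₂ = 9.12 × 5.68 = 51.8 ft.
Tailwater y_tw = 52.3 ft: y_tw ≈ y₂, so the jump forms here.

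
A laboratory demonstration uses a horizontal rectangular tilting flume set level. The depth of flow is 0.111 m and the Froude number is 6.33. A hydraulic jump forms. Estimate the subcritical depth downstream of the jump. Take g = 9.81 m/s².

Fr₁ = 6.33 (given).
Conjugate-depth relation: y₂/y₁ = ½[√(1 + 8Fr₁²) − 1] = ½[√321.6 − 1] = 8.47.
y₂ = 8.47 × 0.111 = 0.940 m.

y₂ = 0.940 m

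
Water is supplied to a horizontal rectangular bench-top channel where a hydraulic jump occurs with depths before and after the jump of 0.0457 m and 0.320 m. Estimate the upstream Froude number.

For a rectangular channel the momentum equation gives q² = ½·g·y₁·y₂·(y₁ + y₂) = ½×9.81×0.0457×0.320×0.366 = 0.0262.
q = √0.0262 = 0.162 m²/s.
V₁ = q/y₁ = 3.54 m/s; Fr₁ = V₁/√(g·y₁) = 5.29.

Fr₁ = 5.29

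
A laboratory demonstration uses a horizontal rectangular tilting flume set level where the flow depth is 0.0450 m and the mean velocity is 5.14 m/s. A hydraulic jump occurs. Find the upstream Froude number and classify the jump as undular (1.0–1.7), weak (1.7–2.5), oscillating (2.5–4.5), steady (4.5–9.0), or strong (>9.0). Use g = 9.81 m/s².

Fr₁ = V₁/√(g·y₁) = 5.14/√(9.81×0.0450) = 7.74.
Fr₁ = 7.74 lies in the steady range.

Fr₁ = 7.74; steady jump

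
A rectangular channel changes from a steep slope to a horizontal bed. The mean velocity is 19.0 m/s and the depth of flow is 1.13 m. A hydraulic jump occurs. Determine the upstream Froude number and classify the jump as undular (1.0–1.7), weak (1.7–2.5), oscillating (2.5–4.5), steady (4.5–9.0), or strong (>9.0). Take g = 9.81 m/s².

Fr₁ = V₁/√(g·y₁) = 19.0/√(9.81×1.13) = 5.71.
Fr₁ = 5.71 lies in the steady range.

Fr₁ = 5.71; steady jump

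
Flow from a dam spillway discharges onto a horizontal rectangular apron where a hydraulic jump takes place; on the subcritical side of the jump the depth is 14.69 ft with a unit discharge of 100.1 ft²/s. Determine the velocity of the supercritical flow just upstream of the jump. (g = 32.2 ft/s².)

V₁ = 40.54 ft/s

V₂ = q/y₂ = 100.1/14.69 = 6.814 ft/s; Fr₂ = V₂/√(g·y₂) = 0.3133.
Applying the sequent-depth relation in reverse, y₁/y₂ = ½[√(1 + 8Fr₂²) − 1] = ½[√1.7853 − 1] = 0.1681.
y₁ = 0.1681 × 14.69 = 2.469 ft.
V₁ = q/y₁ = 100.1/2.469 = 40.54 ft/s.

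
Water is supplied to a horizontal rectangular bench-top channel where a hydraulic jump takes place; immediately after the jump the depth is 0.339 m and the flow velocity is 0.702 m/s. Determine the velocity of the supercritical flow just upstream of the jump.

Fr₂ = V₂/√(g·y₂) = 0.702/√(9.81×0.339) = 0.385.
Applying the sequent-depth relation in reverse, y₁/y₂ = ½[√(1 + 8Fr₂²) − 1] = ½[√2.185 − 1] = 0.239.
y₁ = 0.239 × 0.339 = 0.0811 m.
V₁ = q/y₁ = 0.238/0.0811 = 2.94 m/s.

V₁ = 2.94 m/s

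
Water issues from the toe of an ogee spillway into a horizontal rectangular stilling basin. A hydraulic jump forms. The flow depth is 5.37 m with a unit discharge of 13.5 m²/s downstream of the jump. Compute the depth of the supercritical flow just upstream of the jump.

y₁ = 1.07 m

V₂ = q/y₂ = 13.5/5.37 = 2.51 m/s; Fr₂ = V₂/√(g·y₂) = 0.346.
Since the conjugate-depth ratio holds either way, y₁/y₂ = ½[√(1 + 8Fr₂²) − 1] = ½[√1.960 − 1] = 0.200.
y₁ = 0.200 × 5.37 = 1.07 m.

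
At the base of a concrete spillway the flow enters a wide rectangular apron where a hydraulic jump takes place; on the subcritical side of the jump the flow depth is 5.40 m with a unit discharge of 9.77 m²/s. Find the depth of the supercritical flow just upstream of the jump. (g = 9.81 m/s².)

V₂ = q/y₂ = 9.77/5.40 = 1.81 m/s; Fr₂ = V₂/√(g·y₂) = 0.249.
Since the conjugate-depth ratio holds either way, y₁/y₂ = ½[√(1 + 8Fr₂²) − 1] = ½[√1.494 − 1] = 0.111.
y₁ = 0.111 × 5.40 = 0.601 m.

y₁ = 0.601 m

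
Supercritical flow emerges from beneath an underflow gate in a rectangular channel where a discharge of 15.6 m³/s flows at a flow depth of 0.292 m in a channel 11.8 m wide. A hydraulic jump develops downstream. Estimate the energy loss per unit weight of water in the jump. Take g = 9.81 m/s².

ΔE = 0.273 m

q = Q/b = 15.6/11.8 = 1.32 m²/s; V₁ = q/y₁ = 4.53 m/s. Fr₁ = V₁/√(g·y₁) = 2.68.
Conjugate-depth relation: y₂/y₁ = ½[√(1 + 8Fr₁²) − 1] = ½[√58.25 − 1] = 3.32.
y₂ = 3.32 × 0.292 = 0.968 m.
V₂ = q/y₂ = 1.32/0.968 = 1.37 m/s. E₁ = y₁ + V₁²/2g = 1.34 m; E₂ = y₂ + V₂²/2g = 1.06 m. ΔE = E₁ − E₂ = 0.273 m.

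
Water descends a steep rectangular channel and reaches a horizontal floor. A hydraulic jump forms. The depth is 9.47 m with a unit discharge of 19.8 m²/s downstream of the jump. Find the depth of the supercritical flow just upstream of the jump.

y₁ = 0.820 m

V₂ = q/y₂ = 19.8/9.47 = 2.09 m/s; Fr₂ = V₂/√(g·y₂) = 0.217.
Applying the sequent-depth relation in reverse, y₁/y₂ = ½[√(1 + 8Fr₂²) − 1] = ½[√1.376 − 1] = 0.0866.
y₁ = 0.0866 × 9.47 = 0.820 m.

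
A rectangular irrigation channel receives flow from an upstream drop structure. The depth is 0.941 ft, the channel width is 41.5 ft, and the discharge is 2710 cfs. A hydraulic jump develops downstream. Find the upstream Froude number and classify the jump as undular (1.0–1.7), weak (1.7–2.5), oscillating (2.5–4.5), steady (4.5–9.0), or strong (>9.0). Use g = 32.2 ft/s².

Fr₁ = 12.6; strong jump

q = Q/b = 2710/41.5 = 65.3 ft²/s; V₁ = q/y₁ = 69.4 ft/s. Fr₁ = V₁/√(g·y₁) = 12.6.
Fr₁ = 12.6 lies in the strong range.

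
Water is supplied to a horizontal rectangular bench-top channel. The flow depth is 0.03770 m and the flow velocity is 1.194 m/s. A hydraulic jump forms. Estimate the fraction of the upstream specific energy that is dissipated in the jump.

ΔE/E₁ = 0.0849 (8.49%)

Fr₁ = V₁/√(g·y₁) = 1.194/√(9.81×0.03770) = 1.963.
Bélanger equation: y₂/y₁ = ½[√(1 + 8Fr₁²) − 1] = ½[√31.838 − 1] = 2.321.
y₂ = 2.321 × 0.03770 = 0.08751 m.
E₁ = y₁ + V₁²/2g = 0.1104 m. ΔE = (y₂ − y₁)³/(4y₁y₂) = 0.009365 m. ΔE/E₁ = 0.009365/0.1104 = 0.0849.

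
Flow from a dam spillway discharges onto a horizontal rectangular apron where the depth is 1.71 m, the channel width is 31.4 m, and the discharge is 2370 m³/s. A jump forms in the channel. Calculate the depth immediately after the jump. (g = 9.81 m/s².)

y₂ = 25.2 m

q = Q/b = 2370/31.4 = 75.5 m²/s; V₁ = q/y₁ = 44.1 m/s. Fr₁ = V₁/√(g·y₁) = 10.8.
By Bélanger, y₂/y₁ = ½[√(1 + 8Fr₁²) − 1] = ½[√930.1 − 1] = 14.7.
y₂ = 14.7 × 1.71 = 25.2 m.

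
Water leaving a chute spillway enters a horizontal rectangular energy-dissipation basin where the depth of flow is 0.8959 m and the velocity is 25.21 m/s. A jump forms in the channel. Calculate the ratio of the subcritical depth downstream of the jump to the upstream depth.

Fr₁ = V₁/√(g·y₁) = 25.21/√(9.81×0.8959) = 8.504.
From the momentum equation for a rectangular channel, y₂/y₁ = ½[√(1 + 8Fr₁²) − 1] = ½[√579.51 − 1] = 11.54.

y₂/y₁ = 11.54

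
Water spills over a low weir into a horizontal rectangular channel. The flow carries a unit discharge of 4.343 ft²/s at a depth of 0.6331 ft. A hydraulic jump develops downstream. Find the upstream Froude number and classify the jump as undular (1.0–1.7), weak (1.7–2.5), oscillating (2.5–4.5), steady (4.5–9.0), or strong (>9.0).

V₁ = q/y₁ = 4.343/0.6331 = 6.860 ft/s. Fr₁ = V₁/√(g·y₁) = 6.860/√(32.2×0.6331) = 1.519.
Fr₁ = 1.519 lies in the undular range.

Fr₁ = 1.519; undular jump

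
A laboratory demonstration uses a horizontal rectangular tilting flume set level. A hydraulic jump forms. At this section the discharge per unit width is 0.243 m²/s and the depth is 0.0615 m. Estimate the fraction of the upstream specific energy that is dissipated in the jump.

ΔE/E₁ = 0.498 (49.8%)

V₁ = q/y₁ = 0.243/0.0615 = 3.95 m/s. Fr₁ = V₁/√(g·y₁) = 3.95/√(9.81×0.0615) = 5.09.
From the momentum equation for a rectangular channel, y₂/y₁ = ½[√(1 + 8Fr₁²) − 1] = ½[√208.0 − 1] = 6.71.
y₂ = 6.71 × 0.0615 = 0.413 m.
E₁ = y₁ + V₁²/2g = 0.857 m. ΔE = (y₂ − y₁)³/(4y₁y₂) = 0.427 m. ΔE/E₁ = 0.427/0.857 = 0.498.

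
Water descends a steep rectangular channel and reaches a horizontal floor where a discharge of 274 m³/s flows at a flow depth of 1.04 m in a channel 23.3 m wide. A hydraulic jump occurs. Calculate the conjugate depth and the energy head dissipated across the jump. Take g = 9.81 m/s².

q = Q/b = 274/23.3 = 11.8 m²/s; V₁ = q/y₁ = 11.3 m/s. Fr₁ = V₁/√(g·y₁) = 3.54.
Bélanger equation: y₂/y₁ = ½[√(1 + 8Fr₁²) − 1] = ½[√101.3 − 1] = 4.53.
y₂ = 4.53 × 1.04 = 4.71 m.
Head loss: ΔE = (y₂ − y₁)³/(4y₁y₂) = (4.71 − 1.04)³/(4×1.04×4.71) = 49.5/19.6 = 2.53 m.

y₂ = 4.71 m; ΔE = 2.53 m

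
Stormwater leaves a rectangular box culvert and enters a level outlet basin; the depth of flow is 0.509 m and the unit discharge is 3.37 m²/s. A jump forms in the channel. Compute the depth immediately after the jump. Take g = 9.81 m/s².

V₁ = q/y₁ = 3.37/0.509 = 6.62 m/s. Fr₁ = V₁/√(g·y₁) = 6.62/√(9.81×0.509) = 2.96.
From the momentum equation for a rectangular channel, y₂/y₁ = ½[√(1 + 8Fr₁²) − 1] = ½[√71.23 − 1] = 3.72.
y₂ = 3.72 × 0.509 = 1.89 m.

y₂ = 1.89 m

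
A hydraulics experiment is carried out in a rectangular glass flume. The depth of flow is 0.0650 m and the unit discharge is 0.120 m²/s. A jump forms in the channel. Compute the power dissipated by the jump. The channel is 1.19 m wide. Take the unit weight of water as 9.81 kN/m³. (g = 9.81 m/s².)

V₁ = q/y₁ = 0.120/0.0650 = 1.85 m/s. Fr₁ = V₁/√(g·y₁) = 1.85/√(9.81×0.0650) = 2.31.
Conjugate-depth relation: y₂/y₁ = ½[√(1 + 8Fr₁²) − 1] = ½[√43.76 − 1] = 2.81.
y₂ = 2.81 × 0.0650 = 0.182 m.
V₂ = q/y₂ = 0.120/0.182 = 0.658 m/s. E₁ = y₁ + V₁²/2g = 0.239 m; E₂ = y₂ + V₂²/2g = 0.205 m. ΔE = E₁ − E₂ = 0.0342 m.
Q = q·b = 0.120 × 1.19 = 0.143 m³/s. P = γ·Q·ΔE = 9.81 × 0.143 × 0.0342 = 0.0479 kW.

P = 0.0479 kW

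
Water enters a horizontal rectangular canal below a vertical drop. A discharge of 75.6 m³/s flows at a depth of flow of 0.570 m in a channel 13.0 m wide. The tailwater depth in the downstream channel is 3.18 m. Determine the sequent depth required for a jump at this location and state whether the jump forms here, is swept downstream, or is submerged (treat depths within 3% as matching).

q = Q/b = 75.6/13.0 = 5.82 m²/s; V₁ = q/y₁ = 10.2 m/s. Fr₁ = V₁/√(g·y₁) = 4.31.
Conjugate-depth relation: y₂/y₁ = ½[√(1 + 8Fr₁²) − 1] = ½[√149.9 − 1] = 5.62.
y₂ = 5.62 × 0.570 = 3.20 m.
Tailwater y_tw = 3.18 m: y_tw ≈ y₂, so the jump forms here.

y₂ = 3.20 m; the jump forms here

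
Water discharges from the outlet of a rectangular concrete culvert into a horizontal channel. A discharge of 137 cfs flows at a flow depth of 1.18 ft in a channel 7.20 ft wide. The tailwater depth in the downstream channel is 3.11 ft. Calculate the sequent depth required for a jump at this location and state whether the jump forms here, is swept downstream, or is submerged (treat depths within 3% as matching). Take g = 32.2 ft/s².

y₂ = 3.82 ft; the jump is swept downstream

q = Q/b = 137/7.20 = 19.0 ft²/s; V₁ = q/y₁ = 16.1 ft/s. Fr₁ = V₁/√(g·y₁) = 2.62.
By Bélanger, y₂/y₁ = ½[√(1 + 8Fr₁²) − 1] = ½[√55.75 − 1] = 3.23.
y₂ = 3.23 × 1.18 = 3.82 ft.
Tailwater y_tw = 3.11 ft: y_tw < y₂, so the jump is swept downstream.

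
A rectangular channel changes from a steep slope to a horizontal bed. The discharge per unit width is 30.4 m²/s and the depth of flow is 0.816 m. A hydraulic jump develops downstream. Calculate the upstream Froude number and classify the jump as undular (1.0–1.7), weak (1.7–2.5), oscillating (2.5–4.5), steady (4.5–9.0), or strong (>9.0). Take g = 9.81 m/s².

V₁ = q/y₁ = 30.4/0.816 = 37.3 m/s. Fr₁ = V₁/√(g·y₁) = 37.3/√(9.81×0.816) = 13.2.
Fr₁ = 13.2 lies in the strong range.

Fr₁ = 13.2; strong jump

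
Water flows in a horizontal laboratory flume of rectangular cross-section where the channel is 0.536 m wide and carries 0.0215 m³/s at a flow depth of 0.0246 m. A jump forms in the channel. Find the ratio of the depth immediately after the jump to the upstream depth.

q = Q/b = 0.0215/0.536 = 0.0401 m²/s; V₁ = q/y₁ = 1.63 m/s. Fr₁ = V₁/√(g·y₁) = 3.32.
Bélanger equation: y₂/y₁ = ½[√(1 + 8Fr₁²) − 1] = ½[√89.14 − 1] = 4.22.

y₂/y₁ = 4.22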